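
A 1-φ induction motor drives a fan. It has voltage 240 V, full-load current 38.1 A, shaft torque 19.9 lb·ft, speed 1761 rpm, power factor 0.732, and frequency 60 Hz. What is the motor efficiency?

τ = 19.9 lb·ft × 1.356 = 26.98 N·m
ω = 2π × 1761/60 = 184.4 rad/s; P_out = τω = 26.98 × 184.4 = 4975 W
P_in = V·I·cosφ = 240 × 38.1 × 0.732 = 6693 W
η = P_out / P_in = 4975 / 6693 = 0.743 = 74.3%

74.3 %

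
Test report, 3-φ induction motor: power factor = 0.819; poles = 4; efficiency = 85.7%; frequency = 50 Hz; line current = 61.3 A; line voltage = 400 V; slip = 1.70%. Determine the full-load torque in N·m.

P_in = √3·V·I·cosφ = 1.732 × 400 × 61.3 × 0.819 = 34782 W
P_out = η·P_in = 0.857 × 34782 = 29808 W
n_s = 120×50/4 = 1500 rpm; n = 1500×(1−0.017) = 1475 rpm
ω = 2π×1475/60 = 154.5 rad/s
τ = P_out/ω = 29808/154.5 = 193 N·m

193 N·m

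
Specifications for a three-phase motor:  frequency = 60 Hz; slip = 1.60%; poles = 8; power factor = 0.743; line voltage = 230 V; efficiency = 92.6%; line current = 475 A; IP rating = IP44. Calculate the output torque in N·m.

P_in = √3·V·I·cosφ = 1.732 × 230 × 475 × 0.743 = 140591 W
P_out = η·P_in = 0.926 × 140591 = 130187 W
n_s = 120×60/8 = 900 rpm; n = 900×(1−0.016) = 886 rpm
ω = 2π×886/60 = 92.78 rad/s
τ = P_out/ω = 130187/92.78 = 1400 N·m

1400 N·m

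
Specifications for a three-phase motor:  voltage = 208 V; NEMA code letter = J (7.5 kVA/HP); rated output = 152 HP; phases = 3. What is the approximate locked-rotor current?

3160 A

S_LR = 7.5 × 152 = 1140 kVA
I_LR = S_LR/(√3·V_L) = 1140000/(1.732×208) = 3160 A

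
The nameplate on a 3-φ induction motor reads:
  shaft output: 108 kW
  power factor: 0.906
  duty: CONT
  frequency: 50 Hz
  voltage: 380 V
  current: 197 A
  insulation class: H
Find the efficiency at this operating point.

91.9 %

P_out = 108 kW = 108000 W
P_in = √3·V_L·I_L·cosφ = 1.732 × 380 × 197 × 0.906 = 117470 W
η = P_out / P_in = 108000 / 117470 = 0.919 = 91.9%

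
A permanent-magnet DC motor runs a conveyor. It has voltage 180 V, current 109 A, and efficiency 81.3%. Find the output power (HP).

21.4 HP

P_in = V·I = 180 × 109 = 19620 W
P_out = η·P_in = 0.813 × 19620 = 15951 W
= 15951/746 = 21.4 HP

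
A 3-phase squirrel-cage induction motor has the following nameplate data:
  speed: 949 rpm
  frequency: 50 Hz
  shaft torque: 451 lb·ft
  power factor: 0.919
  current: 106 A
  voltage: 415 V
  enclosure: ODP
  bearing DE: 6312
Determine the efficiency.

86.8 %

τ = 451 lb·ft × 1.356 = 611.6 N·m
ω = 2π × 949/60 = 99.38 rad/s; P_out = τω = 611.6 × 99.38 = 60781 W
P_in = √3·V_L·I_L·cosφ = 1.732 × 415 × 106 × 0.919 = 70019 W
η = P_out / P_in = 60781 / 70019 = 0.868 = 86.8%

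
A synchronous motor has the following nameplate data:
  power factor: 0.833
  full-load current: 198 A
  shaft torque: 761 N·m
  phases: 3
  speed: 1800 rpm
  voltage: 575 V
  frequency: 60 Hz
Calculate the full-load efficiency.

87.3 %

ω = 2π × 1800/60 = 188.5 rad/s; P_out = τω = 761 × 188.5 = 143449 W
P_in = √3·V_L·I_L·cosφ = 1.732 × 575 × 198 × 0.833 = 164258 W
η = P_out / P_in = 143449 / 164258 = 0.873 = 87.3%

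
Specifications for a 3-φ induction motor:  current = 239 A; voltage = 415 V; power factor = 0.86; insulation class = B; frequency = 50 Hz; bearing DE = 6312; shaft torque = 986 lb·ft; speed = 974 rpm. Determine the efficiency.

92.3 %

τ = 986 lb·ft × 1.356 = 1337 N·m
ω = 2π × 974/60 = 102 rad/s; P_out = τω = 1337 × 102 = 136374 W
P_in = √3·V_L·I_L·cosφ = 1.732 × 415 × 239 × 0.86 = 147738 W
η = P_out / P_in = 136374 / 147738 = 0.923 = 92.3%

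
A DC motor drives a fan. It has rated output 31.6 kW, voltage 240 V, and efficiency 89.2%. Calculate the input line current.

P_out = 31.6 kW = 31600 W
P_in = P_out / η = 31600 / 0.892 = 35426 W
I = P_in / V = 35426 / 240 = 148 A

148 A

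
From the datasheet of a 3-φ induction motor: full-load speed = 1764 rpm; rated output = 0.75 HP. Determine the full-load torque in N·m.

3.03 N·m

P_out = 0.75 × 746 = 560 W
ω = 2π × 1764/60 = 184.7 rad/s
τ = P_out/ω = 560/184.7 = 3.03 N·m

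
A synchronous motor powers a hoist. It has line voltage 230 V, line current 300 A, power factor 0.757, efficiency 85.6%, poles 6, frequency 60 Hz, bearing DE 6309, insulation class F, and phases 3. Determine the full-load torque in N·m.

616 N·m

P_in = √3·V·I·cosφ = 1.732 × 230 × 300 × 0.757 = 90468 W
P_out = η·P_in = 0.856 × 90468 = 77441 W
n = n_s = 120×60/6 = 1200 rpm (synchronous)
ω = 2π×1200/60 = 125.7 rad/s
τ = P_out/ω = 77441/125.7 = 616 N·m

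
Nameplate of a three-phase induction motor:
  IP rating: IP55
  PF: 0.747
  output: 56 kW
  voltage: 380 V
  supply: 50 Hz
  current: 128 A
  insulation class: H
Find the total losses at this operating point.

P_in = √3·V·I·cosφ = 1.732×380×128×0.747 = 62931 W
P_out = 56000 W
Losses = P_in − P_out = 62931 − 56000 = 6931 W

6930 W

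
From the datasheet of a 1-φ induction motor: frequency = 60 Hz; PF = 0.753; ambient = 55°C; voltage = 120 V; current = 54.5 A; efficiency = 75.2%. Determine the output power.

3.7 kW

P_in = V·I·cosφ = 120 × 54.5 × 0.753 = 4925 W
P_out = η·P_in = 0.752 × 4925 = 3704 W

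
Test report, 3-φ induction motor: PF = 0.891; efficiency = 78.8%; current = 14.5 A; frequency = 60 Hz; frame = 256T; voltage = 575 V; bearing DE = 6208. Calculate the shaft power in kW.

10.1 kW

P_in = √3·V·I·cosφ = 1.732 × 575 × 14.5 × 0.891 = 12867 W
P_out = η·P_in = 0.788 × 12867 = 10139 W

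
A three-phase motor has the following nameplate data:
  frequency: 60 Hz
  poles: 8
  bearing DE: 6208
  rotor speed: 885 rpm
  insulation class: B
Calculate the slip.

1.67 %

n_s = 120f/p = 120×60/8 = 900 rpm
s = (n_s − n)/n_s = (900 − 885)/900 = 0.0167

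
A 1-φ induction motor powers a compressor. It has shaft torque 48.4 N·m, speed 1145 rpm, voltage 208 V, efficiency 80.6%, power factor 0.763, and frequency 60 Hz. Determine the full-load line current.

45.4 A

ω = 2π×1145/60 = 119.9 rad/s; P_out = τω = 48.4 × 119.9 = 5803 W
P_in = P_out / η = 5803 / 0.806 = 7200 W
I = P_in / (V·cosφ) = 7200 / (208 × 0.763) = 45.4 A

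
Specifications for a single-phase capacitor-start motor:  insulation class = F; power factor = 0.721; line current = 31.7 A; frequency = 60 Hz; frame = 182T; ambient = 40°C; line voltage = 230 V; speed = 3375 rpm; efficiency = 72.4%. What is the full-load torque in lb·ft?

7.94 lb·ft

P_in = V·I·cosφ = 230 × 31.7 × 0.721 = 5257 W
P_out = η·P_in = 0.724 × 5257 = 3806 W
n = 3375 rpm
ω = 2π×3375/60 = 353.4 rad/s
τ = P_out/ω = 3806/353.4 = 10.77 N·m
In lb·ft: 10.77/1.356 = 7.94 lb·ft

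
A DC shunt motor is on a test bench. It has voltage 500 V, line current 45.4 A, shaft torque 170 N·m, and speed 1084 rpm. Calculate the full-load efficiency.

85.0 %

ω = 2π × 1084/60 = 113.5 rad/s; P_out = τω = 170 × 113.5 = 19295 W
P_in = V·I = 500 × 45.4 = 22700 W
η = P_out / P_in = 19295 / 22700 = 0.850 = 85.0%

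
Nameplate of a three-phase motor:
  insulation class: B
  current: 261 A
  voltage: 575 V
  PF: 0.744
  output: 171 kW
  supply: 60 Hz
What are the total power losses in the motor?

22.4 kW

P_in = √3·V·I·cosφ = 1.732×575×261×0.744 = 193388 W
P_out = 171000 W
Losses = P_in − P_out = 193388 − 171000 = 22388 W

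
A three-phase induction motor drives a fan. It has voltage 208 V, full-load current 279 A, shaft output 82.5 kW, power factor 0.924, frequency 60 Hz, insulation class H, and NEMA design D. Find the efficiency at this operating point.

P_out = 82.5 kW = 82500 W
P_in = √3·V_L·I_L·cosφ = 1.732 × 208 × 279 × 0.924 = 92873 W
η = P_out / P_in = 82500 / 92873 = 0.888 = 88.8%

88.8 %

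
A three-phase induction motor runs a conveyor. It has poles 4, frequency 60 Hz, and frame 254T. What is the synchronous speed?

1800 rpm

n_s = 120f/p = 120×60/4 = 1800 rpm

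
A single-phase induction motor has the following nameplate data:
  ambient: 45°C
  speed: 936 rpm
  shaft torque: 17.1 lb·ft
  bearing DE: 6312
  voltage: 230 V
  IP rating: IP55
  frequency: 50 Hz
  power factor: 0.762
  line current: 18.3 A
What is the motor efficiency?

70.9 %

τ = 17.1 lb·ft × 1.356 = 23.19 N·m
ω = 2π × 936/60 = 98.02 rad/s; P_out = τω = 23.19 × 98.02 = 2273 W
P_in = V·I·cosφ = 230 × 18.3 × 0.762 = 3207 W
η = P_out / P_in = 2273 / 3207 = 0.709 = 70.9%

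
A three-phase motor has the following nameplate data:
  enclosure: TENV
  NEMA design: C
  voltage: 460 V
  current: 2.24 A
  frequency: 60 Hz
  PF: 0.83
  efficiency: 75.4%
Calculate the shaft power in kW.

P_in = √3·V·I·cosφ = 1.732 × 460 × 2.24 × 0.83 = 1481 W
P_out = η·P_in = 0.754 × 1481 = 1117 W

1.12 kW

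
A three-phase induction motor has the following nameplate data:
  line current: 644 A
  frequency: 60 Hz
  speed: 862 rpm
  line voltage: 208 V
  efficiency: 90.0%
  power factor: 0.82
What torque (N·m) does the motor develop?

P_in = √3·V·I·cosφ = 1.732 × 208 × 644 × 0.82 = 190244 W
P_out = η·P_in = 0.9 × 190244 = 171220 W
n = 862 rpm
ω = 2π×862/60 = 90.27 rad/s
τ = P_out/ω = 171220/90.27 = 1900 N·m

1900 N·m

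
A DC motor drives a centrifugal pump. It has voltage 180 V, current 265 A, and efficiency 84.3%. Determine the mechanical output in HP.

53.9 HP

P_in = V·I = 180 × 265 = 47700 W
P_out = η·P_in = 0.843 × 47700 = 40211 W
= 40211/746 = 53.9 HP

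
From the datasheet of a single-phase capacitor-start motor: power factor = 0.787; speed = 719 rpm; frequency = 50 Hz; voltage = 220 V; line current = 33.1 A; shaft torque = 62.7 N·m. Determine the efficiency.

ω = 2π × 719/60 = 75.29 rad/s; P_out = τω = 62.7 × 75.29 = 4721 W
P_in = V·I·cosφ = 220 × 33.1 × 0.787 = 5731 W
η = P_out / P_in = 4721 / 5731 = 0.824 = 82.4%

82.4 %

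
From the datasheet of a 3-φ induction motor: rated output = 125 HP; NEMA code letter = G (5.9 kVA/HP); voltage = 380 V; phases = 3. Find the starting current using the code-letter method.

S_LR = 5.9 × 125 = 737.5 kVA
I_LR = S_LR/(√3·V_L) = 737500/(1.732×380) = 1120 A

1120 A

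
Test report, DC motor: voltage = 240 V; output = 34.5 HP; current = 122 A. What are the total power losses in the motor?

3540 W

P_in = V·I = 240×122 = 29280 W
P_out = 34.5×746 = 25737 W
Losses = P_in − P_out = 29280 − 25737 = 3543 W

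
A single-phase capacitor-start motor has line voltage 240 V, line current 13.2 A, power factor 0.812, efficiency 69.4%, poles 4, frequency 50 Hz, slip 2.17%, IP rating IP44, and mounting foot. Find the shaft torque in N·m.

11.6 N·m

P_in = V·I·cosφ = 240 × 13.2 × 0.812 = 2572 W
P_out = η·P_in = 0.694 × 2572 = 1785 W
n_s = 120×50/4 = 1500 rpm; n = 1500×(1−0.0217) = 1467 rpm
ω = 2π×1467/60 = 153.6 rad/s
τ = P_out/ω = 1785/153.6 = 11.6 N·m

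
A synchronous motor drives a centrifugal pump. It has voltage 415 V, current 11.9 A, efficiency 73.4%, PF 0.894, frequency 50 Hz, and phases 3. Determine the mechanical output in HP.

7.52 HP

P_in = √3·V·I·cosφ = 1.732 × 415 × 11.9 × 0.894 = 7647 W
P_out = η·P_in = 0.734 × 7647 = 5613 W
= 5613/746 = 7.52 HP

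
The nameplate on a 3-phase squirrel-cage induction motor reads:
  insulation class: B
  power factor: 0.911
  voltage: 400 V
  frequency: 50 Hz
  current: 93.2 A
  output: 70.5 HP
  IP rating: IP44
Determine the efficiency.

P_out = 70.5 × 746 = 52593 W
P_in = √3·V_L·I_L·cosφ = 1.732 × 400 × 93.2 × 0.911 = 58822 W
η = P_out / P_in = 52593 / 58822 = 0.894 = 89.4%

89.4 %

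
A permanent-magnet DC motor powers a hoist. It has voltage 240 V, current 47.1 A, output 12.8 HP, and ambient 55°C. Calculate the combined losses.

1.76 kW

P_in = V·I = 240×47.1 = 11304 W
P_out = 12.8×746 = 9549 W
Losses = P_in − P_out = 11304 − 9549 = 1755 W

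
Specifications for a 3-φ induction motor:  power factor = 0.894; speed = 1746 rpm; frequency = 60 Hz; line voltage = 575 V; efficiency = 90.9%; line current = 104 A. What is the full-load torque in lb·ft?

340 lb·ft

P_in = √3·V·I·cosφ = 1.732 × 575 × 104 × 0.894 = 92595 W
P_out = η·P_in = 0.909 × 92595 = 84169 W
n = 1746 rpm
ω = 2π×1746/60 = 182.8 rad/s
τ = P_out/ω = 84169/182.8 = 460.4 N·m
In lb·ft: 460.4/1.356 = 340 lb·ft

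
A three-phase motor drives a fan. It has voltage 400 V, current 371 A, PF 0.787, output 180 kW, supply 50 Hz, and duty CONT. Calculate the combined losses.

P_in = √3·V·I·cosφ = 1.732×400×371×0.787 = 202282 W
P_out = 180000 W
Losses = P_in − P_out = 202282 − 180000 = 22282 W

22.3 kW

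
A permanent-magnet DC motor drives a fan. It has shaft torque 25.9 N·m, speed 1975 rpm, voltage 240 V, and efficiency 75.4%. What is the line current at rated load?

ω = 2π×1975/60 = 206.8 rad/s; P_out = τω = 25.9 × 206.8 = 5356 W
P_in = P_out / η = 5356 / 0.754 = 7103 W
I = P_in / V = 7103 / 240 = 29.6 A

29.6 A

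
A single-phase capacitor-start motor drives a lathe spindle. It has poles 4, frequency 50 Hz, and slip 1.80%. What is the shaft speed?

n_s = 120f/p = 120×50/4 = 1500 rpm
n = n_s(1 − s) = 1500 × (1 − 0.018) = 1473 rpm

1473 rpm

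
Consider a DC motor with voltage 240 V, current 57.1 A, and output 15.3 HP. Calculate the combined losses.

2290 W

P_in = V·I = 240×57.1 = 13704 W
P_out = 15.3×746 = 11414 W
Losses = P_in − P_out = 13704 − 11414 = 2290 W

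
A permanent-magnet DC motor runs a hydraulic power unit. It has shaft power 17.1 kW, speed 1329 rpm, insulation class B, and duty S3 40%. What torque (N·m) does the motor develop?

ω = 2π × 1329/60 = 139.2 rad/s
τ = P/ω = 17100/139.2 = 123 N·m

123 N·m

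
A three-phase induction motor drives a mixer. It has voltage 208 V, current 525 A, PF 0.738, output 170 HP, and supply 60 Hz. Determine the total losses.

P_in = √3·V·I·cosφ = 1.732×208×525×0.738 = 139581 W
P_out = 170×746 = 126820 W
Losses = P_in − P_out = 139581 − 126820 = 12761 W

12800 W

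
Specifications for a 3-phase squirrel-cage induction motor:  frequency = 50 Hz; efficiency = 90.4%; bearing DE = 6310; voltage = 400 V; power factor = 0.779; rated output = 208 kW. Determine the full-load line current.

P_out = 208 kW = 208000 W
P_in = P_out / η = 208000 / 0.904 = 230088 W
I_L = P_in / (√3·V_L·cosφ) = 230088 / (1.732 × 400 × 0.779) = 426 A

426 A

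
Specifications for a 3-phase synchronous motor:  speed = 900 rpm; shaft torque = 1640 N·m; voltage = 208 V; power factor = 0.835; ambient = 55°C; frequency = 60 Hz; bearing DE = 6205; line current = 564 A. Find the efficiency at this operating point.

ω = 2π × 900/60 = 94.25 rad/s; P_out = τω = 1640 × 94.25 = 154570 W
P_in = √3·V_L·I_L·cosφ = 1.732 × 208 × 564 × 0.835 = 169659 W
η = P_out / P_in = 154570 / 169659 = 0.911 = 91.1%

91.1 %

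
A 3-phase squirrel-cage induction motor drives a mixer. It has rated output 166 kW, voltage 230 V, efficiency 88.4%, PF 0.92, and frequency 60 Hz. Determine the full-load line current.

512 A

P_out = 166 kW = 166000 W
P_in = P_out / η = 166000 / 0.884 = 187783 W
I_L = P_in / (√3·V_L·cosφ) = 187783 / (1.732 × 230 × 0.92) = 512 A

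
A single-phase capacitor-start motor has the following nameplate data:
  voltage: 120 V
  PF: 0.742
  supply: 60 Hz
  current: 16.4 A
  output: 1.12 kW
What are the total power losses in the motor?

340 W

P_in = V·I·cosφ = 120×16.4×0.742 = 1460 W
P_out = 1120 W
Losses = P_in − P_out = 1460 − 1120 = 340 W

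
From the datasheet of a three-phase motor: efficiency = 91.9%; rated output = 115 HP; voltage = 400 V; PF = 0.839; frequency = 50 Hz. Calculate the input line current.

P_out = 115 × 746 = 85790 W
P_in = P_out / η = 85790 / 0.919 = 93351 W
I_L = P_in / (√3·V_L·cosφ) = 93351 / (1.732 × 400 × 0.839) = 161 A

161 A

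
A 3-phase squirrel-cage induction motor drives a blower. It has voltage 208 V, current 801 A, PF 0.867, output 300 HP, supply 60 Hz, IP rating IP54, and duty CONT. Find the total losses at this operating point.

P_in = √3·V·I·cosφ = 1.732×208×801×0.867 = 250186 W
P_out = 300×746 = 223800 W
Losses = P_in − P_out = 250186 − 223800 = 26386 W

26400 W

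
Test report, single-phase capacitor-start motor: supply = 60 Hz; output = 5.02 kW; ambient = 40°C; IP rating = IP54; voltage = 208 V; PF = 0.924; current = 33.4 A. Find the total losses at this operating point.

1.4 kW

P_in = V·I·cosφ = 208×33.4×0.924 = 6419 W
P_out = 5020 W
Losses = P_in − P_out = 6419 − 5020 = 1399 W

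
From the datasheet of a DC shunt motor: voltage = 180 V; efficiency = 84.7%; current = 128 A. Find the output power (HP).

P_in = V·I = 180 × 128 = 23040 W
P_out = η·P_in = 0.847 × 23040 = 19515 W
= 19515/746 = 26.2 HP

26.2 HP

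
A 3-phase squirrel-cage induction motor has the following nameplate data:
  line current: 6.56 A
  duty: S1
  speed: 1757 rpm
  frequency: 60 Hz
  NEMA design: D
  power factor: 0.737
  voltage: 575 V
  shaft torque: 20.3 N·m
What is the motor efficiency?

77.6 %

ω = 2π × 1757/60 = 184 rad/s; P_out = τω = 20.3 × 184 = 3735 W
P_in = √3·V_L·I_L·cosφ = 1.732 × 575 × 6.56 × 0.737 = 4815 W
η = P_out / P_in = 3735 / 4815 = 0.776 = 77.6%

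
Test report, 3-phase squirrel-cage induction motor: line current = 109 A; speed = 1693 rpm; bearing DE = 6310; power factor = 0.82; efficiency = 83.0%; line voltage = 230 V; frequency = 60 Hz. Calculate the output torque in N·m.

P_in = √3·V·I·cosφ = 1.732 × 230 × 109 × 0.82 = 35605 W
P_out = η·P_in = 0.83 × 35605 = 29552 W
n = 1693 rpm
ω = 2π×1693/60 = 177.3 rad/s
τ = P_out/ω = 29552/177.3 = 167 N·m

167 N·m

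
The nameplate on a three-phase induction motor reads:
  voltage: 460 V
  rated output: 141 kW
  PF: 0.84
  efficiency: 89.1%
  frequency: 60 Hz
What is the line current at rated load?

236 A

P_out = 141 kW = 141000 W
P_in = P_out / η = 141000 / 0.891 = 158249 W
I_L = P_in / (√3·V_L·cosφ) = 158249 / (1.732 × 460 × 0.84) = 236 A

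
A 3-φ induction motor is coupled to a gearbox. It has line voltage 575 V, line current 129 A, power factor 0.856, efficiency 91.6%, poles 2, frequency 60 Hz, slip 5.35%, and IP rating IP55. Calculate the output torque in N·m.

P_in = √3·V·I·cosφ = 1.732 × 575 × 129 × 0.856 = 109971 W
P_out = η·P_in = 0.916 × 109971 = 100733 W
n_s = 120×60/2 = 3600 rpm; n = 3600×(1−0.0535) = 3407 rpm
ω = 2π×3407/60 = 356.8 rad/s
τ = P_out/ω = 100733/356.8 = 282 N·m

282 N·m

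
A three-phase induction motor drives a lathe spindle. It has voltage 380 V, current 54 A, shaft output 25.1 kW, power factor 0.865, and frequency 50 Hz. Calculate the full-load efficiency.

P_out = 25.1 kW = 25100 W
P_in = √3·V_L·I_L·cosφ = 1.732 × 380 × 54 × 0.865 = 30743 W
η = P_out / P_in = 25100 / 30743 = 0.816 = 81.6%

81.6 %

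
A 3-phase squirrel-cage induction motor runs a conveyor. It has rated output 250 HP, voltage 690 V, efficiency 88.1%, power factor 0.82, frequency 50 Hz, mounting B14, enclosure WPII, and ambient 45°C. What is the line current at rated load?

216 A

P_out = 250 × 746 = 186500 W
P_in = P_out / η = 186500 / 0.881 = 211691 W
I_L = P_in / (√3·V_L·cosφ) = 211691 / (1.732 × 690 × 0.82) = 216 A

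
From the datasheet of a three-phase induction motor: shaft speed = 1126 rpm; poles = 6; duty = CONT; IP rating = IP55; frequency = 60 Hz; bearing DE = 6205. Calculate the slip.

n_s = 120f/p = 120×60/6 = 1200 rpm
s = (n_s − n)/n_s = (1200 − 1126)/1200 = 0.0617

6.17 %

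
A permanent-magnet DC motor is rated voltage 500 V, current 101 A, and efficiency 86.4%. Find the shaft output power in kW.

P_in = V·I = 500 × 101 = 50500 W
P_out = η·P_in = 0.864 × 50500 = 43632 W

43.6 kW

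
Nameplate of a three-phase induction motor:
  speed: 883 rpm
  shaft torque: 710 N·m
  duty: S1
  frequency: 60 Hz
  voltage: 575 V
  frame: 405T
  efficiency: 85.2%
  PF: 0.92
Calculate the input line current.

84.1 A

ω = 2π×883/60 = 92.47 rad/s; P_out = τω = 710 × 92.47 = 65654 W
P_in = P_out / η = 65654 / 0.852 = 77059 W
I_L = P_in / (√3·V_L·cosφ) = 77059 / (1.732 × 575 × 0.92) = 84.1 A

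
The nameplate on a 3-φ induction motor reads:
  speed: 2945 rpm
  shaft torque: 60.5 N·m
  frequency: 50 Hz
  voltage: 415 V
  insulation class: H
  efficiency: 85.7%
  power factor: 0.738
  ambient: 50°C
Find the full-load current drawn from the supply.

ω = 2π×2945/60 = 308.4 rad/s; P_out = τω = 60.5 × 308.4 = 18658 W
P_in = P_out / η = 18658 / 0.857 = 21771 W
I_L = P_in / (√3·V_L·cosφ) = 21771 / (1.732 × 415 × 0.738) = 41 A

41 A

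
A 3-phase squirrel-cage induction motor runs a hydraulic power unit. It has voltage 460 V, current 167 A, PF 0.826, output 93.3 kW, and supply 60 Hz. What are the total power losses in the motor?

P_in = √3·V·I·cosφ = 1.732×460×167×0.826 = 109901 W
P_out = 93300 W
Losses = P_in − P_out = 109901 − 93300 = 16601 W

16.6 kW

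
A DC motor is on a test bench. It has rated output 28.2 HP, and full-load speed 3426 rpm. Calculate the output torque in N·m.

58.6 N·m

P_out = 28.2 × 746 = 21037 W
ω = 2π × 3426/60 = 358.8 rad/s
τ = P_out/ω = 21037/358.8 = 58.6 N·m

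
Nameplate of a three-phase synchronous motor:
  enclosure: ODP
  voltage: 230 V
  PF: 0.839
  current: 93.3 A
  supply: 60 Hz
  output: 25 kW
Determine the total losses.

6180 W

P_in = √3·V·I·cosφ = 1.732×230×93.3×0.839 = 31183 W
P_out = 25000 W
Losses = P_in − P_out = 31183 − 25000 = 6183 W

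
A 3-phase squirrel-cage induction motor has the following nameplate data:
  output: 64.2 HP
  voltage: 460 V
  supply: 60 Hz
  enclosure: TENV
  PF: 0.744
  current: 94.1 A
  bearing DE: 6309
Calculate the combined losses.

P_in = √3·V·I·cosφ = 1.732×460×94.1×0.744 = 55779 W
P_out = 64.2×746 = 47893 W
Losses = P_in − P_out = 55779 − 47893 = 7886 W

7.89 kW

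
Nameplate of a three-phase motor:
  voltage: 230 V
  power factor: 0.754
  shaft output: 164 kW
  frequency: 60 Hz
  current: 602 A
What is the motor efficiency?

90.7 %

P_out = 164 kW = 164000 W
P_in = √3·V_L·I_L·cosφ = 1.732 × 230 × 602 × 0.754 = 180819 W
η = P_out / P_in = 164000 / 180819 = 0.907 = 90.7%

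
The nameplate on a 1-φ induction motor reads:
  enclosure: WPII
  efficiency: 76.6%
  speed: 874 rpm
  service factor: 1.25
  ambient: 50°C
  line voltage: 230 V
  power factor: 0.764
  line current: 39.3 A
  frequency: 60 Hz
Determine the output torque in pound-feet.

42.6 lb·ft

P_in = V·I·cosφ = 230 × 39.3 × 0.764 = 6906 W
P_out = η·P_in = 0.766 × 6906 = 5290 W
n = 874 rpm
ω = 2π×874/60 = 91.53 rad/s
τ = P_out/ω = 5290/91.53 = 57.8 N·m
In lb·ft: 57.8/1.356 = 42.6 lb·ft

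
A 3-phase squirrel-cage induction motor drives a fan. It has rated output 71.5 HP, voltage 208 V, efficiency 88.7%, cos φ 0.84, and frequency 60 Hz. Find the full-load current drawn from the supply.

P_out = 71.5 × 746 = 53339 W
P_in = P_out / η = 53339 / 0.887 = 60134 W
I_L = P_in / (√3·V_L·cosφ) = 60134 / (1.732 × 208 × 0.84) = 199 A

199 A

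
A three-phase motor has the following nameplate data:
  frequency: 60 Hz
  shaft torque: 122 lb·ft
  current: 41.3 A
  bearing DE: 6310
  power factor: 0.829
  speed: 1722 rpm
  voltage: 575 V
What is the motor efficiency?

τ = 122 lb·ft × 1.356 = 165.4 N·m
ω = 2π × 1722/60 = 180.3 rad/s; P_out = τω = 165.4 × 180.3 = 29822 W
P_in = √3·V_L·I_L·cosφ = 1.732 × 575 × 41.3 × 0.829 = 34097 W
η = P_out / P_in = 29822 / 34097 = 0.875 = 87.5%

87.5 %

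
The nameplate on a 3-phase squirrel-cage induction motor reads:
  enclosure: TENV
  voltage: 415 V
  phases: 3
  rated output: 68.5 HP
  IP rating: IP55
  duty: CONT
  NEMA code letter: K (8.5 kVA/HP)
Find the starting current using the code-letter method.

S_LR = 8.5 × 68.5 = 582.25 kVA
I_LR = S_LR/(√3·V_L) = 582250/(1.732×415) = 810 A

810 A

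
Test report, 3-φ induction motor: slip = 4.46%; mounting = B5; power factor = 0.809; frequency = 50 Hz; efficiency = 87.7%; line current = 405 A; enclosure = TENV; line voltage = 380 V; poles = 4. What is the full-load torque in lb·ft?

P_in = √3·V·I·cosφ = 1.732 × 380 × 405 × 0.809 = 215643 W
P_out = η·P_in = 0.877 × 215643 = 189119 W
n_s = 120×50/4 = 1500 rpm; n = 1500×(1−0.0446) = 1433 rpm
ω = 2π×1433/60 = 150.1 rad/s
τ = P_out/ω = 189119/150.1 = 1260 N·m
In lb·ft: 1260/1.356 = 929 lb·ft

929 lb·ft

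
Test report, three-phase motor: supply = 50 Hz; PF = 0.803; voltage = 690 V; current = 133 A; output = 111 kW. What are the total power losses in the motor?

16.6 kW

P_in = √3·V·I·cosφ = 1.732×690×133×0.803 = 127633 W
P_out = 111000 W
Losses = P_in − P_out = 127633 − 111000 = 16633 W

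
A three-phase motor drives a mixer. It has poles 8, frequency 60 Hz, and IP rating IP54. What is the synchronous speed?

900 rpm

n_s = 120f/p = 120×60/8 = 900 rpm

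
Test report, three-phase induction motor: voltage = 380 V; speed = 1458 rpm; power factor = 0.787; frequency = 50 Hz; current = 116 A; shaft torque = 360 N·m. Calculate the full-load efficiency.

ω = 2π × 1458/60 = 152.7 rad/s; P_out = τω = 360 × 152.7 = 54972 W
P_in = √3·V_L·I_L·cosφ = 1.732 × 380 × 116 × 0.787 = 60085 W
η = P_out / P_in = 54972 / 60085 = 0.915 = 91.5%

91.5 %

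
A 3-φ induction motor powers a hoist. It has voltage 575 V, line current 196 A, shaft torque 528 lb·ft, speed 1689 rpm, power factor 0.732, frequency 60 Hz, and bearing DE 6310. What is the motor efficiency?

τ = 528 lb·ft × 1.356 = 716 N·m
ω = 2π × 1689/60 = 176.9 rad/s; P_out = τω = 716 × 176.9 = 126660 W
P_in = √3·V_L·I_L·cosφ = 1.732 × 575 × 196 × 0.732 = 142884 W
η = P_out / P_in = 126660 / 142884 = 0.886 = 88.6%

88.6 %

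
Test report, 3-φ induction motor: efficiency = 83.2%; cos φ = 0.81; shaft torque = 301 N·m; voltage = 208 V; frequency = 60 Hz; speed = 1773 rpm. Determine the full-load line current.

230 A

ω = 2π×1773/60 = 185.7 rad/s; P_out = τω = 301 × 185.7 = 55896 W
P_in = P_out / η = 55896 / 0.832 = 67183 W
I_L = P_in / (√3·V_L·cosφ) = 67183 / (1.732 × 208 × 0.81) = 230 A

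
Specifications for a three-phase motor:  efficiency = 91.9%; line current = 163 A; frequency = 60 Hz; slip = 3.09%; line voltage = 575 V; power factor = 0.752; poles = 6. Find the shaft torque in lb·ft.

679 lb·ft

P_in = √3·V·I·cosφ = 1.732 × 575 × 163 × 0.752 = 122073 W
P_out = η·P_in = 0.919 × 122073 = 112185 W
n_s = 120×60/6 = 1200 rpm; n = 1200×(1−0.0309) = 1163 rpm
ω = 2π×1163/60 = 121.8 rad/s
τ = P_out/ω = 112185/121.8 = 921.1 N·m
In lb·ft: 921.1/1.356 = 679 lb·ft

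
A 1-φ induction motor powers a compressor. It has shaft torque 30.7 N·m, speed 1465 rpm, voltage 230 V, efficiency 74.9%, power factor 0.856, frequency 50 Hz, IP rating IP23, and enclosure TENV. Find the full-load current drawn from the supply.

31.9 A

ω = 2π×1465/60 = 153.4 rad/s; P_out = τω = 30.7 × 153.4 = 4709 W
P_in = P_out / η = 4709 / 0.749 = 6287 W
I = P_in / (V·cosφ) = 6287 / (230 × 0.856) = 31.9 A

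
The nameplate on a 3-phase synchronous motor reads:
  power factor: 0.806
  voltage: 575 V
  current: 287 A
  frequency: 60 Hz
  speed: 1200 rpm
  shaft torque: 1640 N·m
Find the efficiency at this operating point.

89.5 %

ω = 2π × 1200/60 = 125.7 rad/s; P_out = τω = 1640 × 125.7 = 206148 W
P_in = √3·V_L·I_L·cosφ = 1.732 × 575 × 287 × 0.806 = 230374 W
η = P_out / P_in = 206148 / 230374 = 0.895 = 89.5%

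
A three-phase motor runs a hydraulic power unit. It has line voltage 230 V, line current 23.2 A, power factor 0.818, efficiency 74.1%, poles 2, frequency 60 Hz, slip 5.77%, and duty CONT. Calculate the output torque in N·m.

15.8 N·m

P_in = √3·V·I·cosφ = 1.732 × 230 × 23.2 × 0.818 = 7560 W
P_out = η·P_in = 0.741 × 7560 = 5602 W
n_s = 120×60/2 = 3600 rpm; n = 3600×(1−0.0577) = 3392 rpm
ω = 2π×3392/60 = 355.2 rad/s
τ = P_out/ω = 5602/355.2 = 15.8 N·m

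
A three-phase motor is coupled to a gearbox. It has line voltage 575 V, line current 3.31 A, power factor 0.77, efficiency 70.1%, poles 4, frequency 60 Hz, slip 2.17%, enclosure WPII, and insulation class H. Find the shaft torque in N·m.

9.65 N·m

P_in = √3·V·I·cosφ = 1.732 × 575 × 3.31 × 0.77 = 2538 W
P_out = η·P_in = 0.701 × 2538 = 1779 W
n_s = 120×60/4 = 1800 rpm; n = 1800×(1−0.0217) = 1761 rpm
ω = 2π×1761/60 = 184.4 rad/s
τ = P_out/ω = 1779/184.4 = 9.65 N·m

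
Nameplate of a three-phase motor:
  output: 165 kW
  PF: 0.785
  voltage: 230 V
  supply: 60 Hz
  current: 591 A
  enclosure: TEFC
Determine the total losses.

19.8 kW

P_in = √3·V·I·cosφ = 1.732×230×591×0.785 = 184813 W
P_out = 165000 W
Losses = P_in − P_out = 184813 − 165000 = 19813 W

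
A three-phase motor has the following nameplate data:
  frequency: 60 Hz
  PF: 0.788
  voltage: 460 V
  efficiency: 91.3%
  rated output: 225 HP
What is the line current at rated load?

P_out = 225 × 746 = 167850 W
P_in = P_out / η = 167850 / 0.913 = 183844 W
I_L = P_in / (√3·V_L·cosφ) = 183844 / (1.732 × 460 × 0.788) = 293 A

293 A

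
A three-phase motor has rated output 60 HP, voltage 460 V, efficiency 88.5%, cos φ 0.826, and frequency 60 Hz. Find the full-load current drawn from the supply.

P_out = 60 × 746 = 44760 W
P_in = P_out / η = 44760 / 0.885 = 50576 W
I_L = P_in / (√3·V_L·cosφ) = 50576 / (1.732 × 460 × 0.826) = 76.9 A

76.9 A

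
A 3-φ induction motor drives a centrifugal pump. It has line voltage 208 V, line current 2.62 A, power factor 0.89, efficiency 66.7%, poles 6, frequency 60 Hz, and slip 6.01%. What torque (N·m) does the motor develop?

4.74 N·m

P_in = √3·V·I·cosφ = 1.732 × 208 × 2.62 × 0.89 = 840 W
P_out = η·P_in = 0.667 × 840 = 560 W
n_s = 120×60/6 = 1200 rpm; n = 1200×(1−0.0601) = 1128 rpm
ω = 2π×1128/60 = 118.1 rad/s
τ = P_out/ω = 560/118.1 = 4.74 N·m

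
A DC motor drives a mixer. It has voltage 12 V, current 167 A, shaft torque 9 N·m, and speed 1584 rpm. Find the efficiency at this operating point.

74.5 %

ω = 2π × 1584/60 = 165.9 rad/s; P_out = τω = 9 × 165.9 = 1493 W
P_in = V·I = 12 × 167 = 2004 W
η = P_out / P_in = 1493 / 2004 = 0.745 = 74.5%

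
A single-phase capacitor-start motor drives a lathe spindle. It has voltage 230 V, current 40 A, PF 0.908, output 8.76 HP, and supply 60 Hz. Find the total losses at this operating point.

1.82 kW

P_in = V·I·cosφ = 230×40×0.908 = 8354 W
P_out = 8.76×746 = 6535 W
Losses = P_in − P_out = 8354 − 6535 = 1819 W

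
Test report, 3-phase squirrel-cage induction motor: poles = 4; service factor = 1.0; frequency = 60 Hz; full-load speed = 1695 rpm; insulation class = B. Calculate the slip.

5.8 %

n_s = 120f/p = 120×60/4 = 1800 rpm
s = (n_s − n)/n_s = (1800 − 1695)/1800 = 0.0583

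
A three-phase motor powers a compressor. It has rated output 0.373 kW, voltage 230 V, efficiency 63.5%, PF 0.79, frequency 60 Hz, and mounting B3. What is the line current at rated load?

1.87 A

P_out = 0.373 kW = 373 W
P_in = P_out / η = 373 / 0.635 = 587 W
I_L = P_in / (√3·V_L·cosφ) = 587 / (1.732 × 230 × 0.79) = 1.87 A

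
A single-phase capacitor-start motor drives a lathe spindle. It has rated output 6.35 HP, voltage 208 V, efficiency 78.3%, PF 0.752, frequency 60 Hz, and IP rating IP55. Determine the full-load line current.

P_out = 6.35 × 746 = 4737 W
P_in = P_out / η = 4737 / 0.783 = 6050 W
I = P_in / (V·cosφ) = 6050 / (208 × 0.752) = 38.7 A

38.7 A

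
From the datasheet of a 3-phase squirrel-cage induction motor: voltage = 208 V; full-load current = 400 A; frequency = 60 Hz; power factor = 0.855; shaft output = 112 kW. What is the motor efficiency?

90.9 %

P_out = 112 kW = 112000 W
P_in = √3·V_L·I_L·cosφ = 1.732 × 208 × 400 × 0.855 = 123208 W
η = P_out / P_in = 112000 / 123208 = 0.909 = 90.9%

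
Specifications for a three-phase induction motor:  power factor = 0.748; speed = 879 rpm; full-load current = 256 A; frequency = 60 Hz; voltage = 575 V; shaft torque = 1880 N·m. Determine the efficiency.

90.7 %

ω = 2π × 879/60 = 92.05 rad/s; P_out = τω = 1880 × 92.05 = 173054 W
P_in = √3·V_L·I_L·cosφ = 1.732 × 575 × 256 × 0.748 = 190703 W
η = P_out / P_in = 173054 / 190703 = 0.907 = 90.7%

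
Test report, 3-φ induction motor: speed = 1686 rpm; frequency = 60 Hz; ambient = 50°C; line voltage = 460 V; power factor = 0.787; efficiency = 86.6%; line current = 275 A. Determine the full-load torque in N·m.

P_in = √3·V·I·cosφ = 1.732 × 460 × 275 × 0.787 = 172430 W
P_out = η·P_in = 0.866 × 172430 = 149324 W
n = 1686 rpm
ω = 2π×1686/60 = 176.6 rad/s
τ = P_out/ω = 149324/176.6 = 846 N·m

846 N·m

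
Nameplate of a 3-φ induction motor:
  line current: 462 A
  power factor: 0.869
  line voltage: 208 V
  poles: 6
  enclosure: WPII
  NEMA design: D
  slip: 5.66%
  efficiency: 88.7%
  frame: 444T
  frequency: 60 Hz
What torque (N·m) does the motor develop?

P_in = √3·V·I·cosφ = 1.732 × 208 × 462 × 0.869 = 144635 W
P_out = η·P_in = 0.887 × 144635 = 128291 W
n_s = 120×60/6 = 1200 rpm; n = 1200×(1−0.0566) = 1132 rpm
ω = 2π×1132/60 = 118.5 rad/s
τ = P_out/ω = 128291/118.5 = 1080 N·m

1080 N·m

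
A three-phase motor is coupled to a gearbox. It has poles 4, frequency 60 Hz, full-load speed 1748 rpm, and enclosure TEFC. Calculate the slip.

2.9 %

n_s = 120f/p = 120×60/4 = 1800 rpm
s = (n_s − n)/n_s = (1800 − 1748)/1800 = 0.0289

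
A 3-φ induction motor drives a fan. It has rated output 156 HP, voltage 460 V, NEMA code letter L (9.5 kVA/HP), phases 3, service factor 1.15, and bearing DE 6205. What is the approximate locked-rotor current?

1860 A

S_LR = 9.5 × 156 = 1482 kVA
I_LR = S_LR/(√3·V_L) = 1482000/(1.732×460) = 1860 A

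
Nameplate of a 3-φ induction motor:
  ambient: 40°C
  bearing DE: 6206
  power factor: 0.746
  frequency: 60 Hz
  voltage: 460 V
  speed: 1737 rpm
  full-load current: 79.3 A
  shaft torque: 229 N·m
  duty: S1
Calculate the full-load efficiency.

ω = 2π × 1737/60 = 181.9 rad/s; P_out = τω = 229 × 181.9 = 41655 W
P_in = √3·V_L·I_L·cosφ = 1.732 × 460 × 79.3 × 0.746 = 47132 W
η = P_out / P_in = 41655 / 47132 = 0.884 = 88.4%

88.4 %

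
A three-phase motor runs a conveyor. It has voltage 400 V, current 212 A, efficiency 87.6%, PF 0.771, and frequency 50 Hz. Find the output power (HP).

P_in = √3·V·I·cosφ = 1.732 × 400 × 212 × 0.771 = 113240 W
P_out = η·P_in = 0.876 × 113240 = 99198 W
= 99198/746 = 133 HP

133 HP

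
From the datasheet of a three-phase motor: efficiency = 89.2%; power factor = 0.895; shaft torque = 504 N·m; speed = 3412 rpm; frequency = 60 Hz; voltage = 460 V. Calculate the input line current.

ω = 2π×3412/60 = 357.3 rad/s; P_out = τω = 504 × 357.3 = 180079 W
P_in = P_out / η = 180079 / 0.892 = 201882 W
I_L = P_in / (√3·V_L·cosφ) = 201882 / (1.732 × 460 × 0.895) = 283 A

283 A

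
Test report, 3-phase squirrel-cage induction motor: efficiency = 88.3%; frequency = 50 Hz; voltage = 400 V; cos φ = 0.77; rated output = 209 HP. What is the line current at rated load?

331 A

P_out = 209 × 746 = 155914 W
P_in = P_out / η = 155914 / 0.883 = 176573 W
I_L = P_in / (√3·V_L·cosφ) = 176573 / (1.732 × 400 × 0.77) = 331 A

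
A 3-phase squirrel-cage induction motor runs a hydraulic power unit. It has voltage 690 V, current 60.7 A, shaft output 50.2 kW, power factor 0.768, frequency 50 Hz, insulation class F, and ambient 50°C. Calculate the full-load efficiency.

P_out = 50.2 kW = 50200 W
P_in = √3·V_L·I_L·cosφ = 1.732 × 690 × 60.7 × 0.768 = 55712 W
η = P_out / P_in = 50200 / 55712 = 0.901 = 90.1%

90.1 %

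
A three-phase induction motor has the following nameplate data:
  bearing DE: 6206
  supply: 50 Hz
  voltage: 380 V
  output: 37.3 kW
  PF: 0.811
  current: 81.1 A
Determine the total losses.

P_in = √3·V·I·cosφ = 1.732×380×81.1×0.811 = 43289 W
P_out = 37300 W
Losses = P_in − P_out = 43289 − 37300 = 5989 W

5.99 kW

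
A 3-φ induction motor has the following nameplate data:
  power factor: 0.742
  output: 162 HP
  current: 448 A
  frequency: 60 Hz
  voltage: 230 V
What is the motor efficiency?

P_out = 162 × 746 = 120852 W
P_in = √3·V_L·I_L·cosφ = 1.732 × 230 × 448 × 0.742 = 132421 W
η = P_out / P_in = 120852 / 132421 = 0.913 = 91.3%

91.3 %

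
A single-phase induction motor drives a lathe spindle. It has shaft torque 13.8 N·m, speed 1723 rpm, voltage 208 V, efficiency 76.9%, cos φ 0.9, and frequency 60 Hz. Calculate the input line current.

ω = 2π×1723/60 = 180.4 rad/s; P_out = τω = 13.8 × 180.4 = 2490 W
P_in = P_out / η = 2490 / 0.769 = 3238 W
I = P_in / (V·cosφ) = 3238 / (208 × 0.9) = 17.3 A

17.3 A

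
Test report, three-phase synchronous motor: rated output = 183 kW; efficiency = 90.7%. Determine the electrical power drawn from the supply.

202 kW

P_out = 183000 W
P_in = P_out/η = 183000/0.907 = 201764 W = 202 kW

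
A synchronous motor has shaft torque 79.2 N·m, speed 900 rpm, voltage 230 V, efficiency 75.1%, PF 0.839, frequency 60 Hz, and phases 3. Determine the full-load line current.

29.7 A

ω = 2π×900/60 = 94.25 rad/s; P_out = τω = 79.2 × 94.25 = 7465 W
P_in = P_out / η = 7465 / 0.751 = 9940 W
I_L = P_in / (√3·V_L·cosφ) = 9940 / (1.732 × 230 × 0.839) = 29.7 A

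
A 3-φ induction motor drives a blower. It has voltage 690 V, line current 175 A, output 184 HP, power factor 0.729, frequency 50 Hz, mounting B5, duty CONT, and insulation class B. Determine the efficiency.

P_out = 184 × 746 = 137264 W
P_in = √3·V_L·I_L·cosφ = 1.732 × 690 × 175 × 0.729 = 152462 W
η = P_out / P_in = 137264 / 152462 = 0.900 = 90.0%

90.0 %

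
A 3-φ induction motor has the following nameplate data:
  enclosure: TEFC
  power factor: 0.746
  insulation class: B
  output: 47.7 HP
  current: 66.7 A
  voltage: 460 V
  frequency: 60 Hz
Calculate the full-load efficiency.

89.8 %

P_out = 47.7 × 746 = 35584 W
P_in = √3·V_L·I_L·cosφ = 1.732 × 460 × 66.7 × 0.746 = 39643 W
η = P_out / P_in = 35584 / 39643 = 0.898 = 89.8%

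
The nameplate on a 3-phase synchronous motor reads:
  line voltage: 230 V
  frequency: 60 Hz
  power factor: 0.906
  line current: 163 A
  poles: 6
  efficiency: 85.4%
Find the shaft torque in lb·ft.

295 lb·ft

P_in = √3·V·I·cosφ = 1.732 × 230 × 163 × 0.906 = 58829 W
P_out = η·P_in = 0.854 × 58829 = 50240 W
n = n_s = 120×60/6 = 1200 rpm (synchronous)
ω = 2π×1200/60 = 125.7 rad/s
τ = P_out/ω = 50240/125.7 = 399.7 N·m
In lb·ft: 399.7/1.356 = 295 lb·ft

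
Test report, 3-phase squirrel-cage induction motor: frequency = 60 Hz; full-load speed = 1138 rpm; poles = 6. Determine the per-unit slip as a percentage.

5.17 %

n_s = 120f/p = 120×60/6 = 1200 rpm
s = (n_s − n)/n_s = (1200 − 1138)/1200 = 0.0517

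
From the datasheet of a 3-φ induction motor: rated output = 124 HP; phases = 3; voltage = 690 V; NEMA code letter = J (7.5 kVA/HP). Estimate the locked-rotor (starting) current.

S_LR = 7.5 × 124 = 930 kVA
I_LR = S_LR/(√3·V_L) = 930000/(1.732×690) = 778 A

778 A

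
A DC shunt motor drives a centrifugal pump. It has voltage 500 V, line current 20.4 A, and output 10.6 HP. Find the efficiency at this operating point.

P_out = 10.6 × 746 = 7908 W
P_in = V·I = 500 × 20.4 = 10200 W
η = P_out / P_in = 7908 / 10200 = 0.775 = 77.5%

77.5 %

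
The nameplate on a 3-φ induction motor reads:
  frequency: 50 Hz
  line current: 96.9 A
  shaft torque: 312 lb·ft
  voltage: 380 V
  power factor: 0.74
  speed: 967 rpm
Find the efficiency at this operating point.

τ = 312 lb·ft × 1.356 = 423.1 N·m
ω = 2π × 967/60 = 101.3 rad/s; P_out = τω = 423.1 × 101.3 = 42860 W
P_in = √3·V_L·I_L·cosφ = 1.732 × 380 × 96.9 × 0.74 = 47194 W
η = P_out / P_in = 42860 / 47194 = 0.908 = 90.8%

90.8 %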